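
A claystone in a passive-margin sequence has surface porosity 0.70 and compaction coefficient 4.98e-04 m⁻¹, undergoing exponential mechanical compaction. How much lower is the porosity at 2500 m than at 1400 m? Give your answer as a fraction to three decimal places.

0.147

Working in km (1 km = 1000 m; c in km⁻¹ = c in m⁻¹ × 1000):
n(1.4) = 0.7·e^(−0.498×1.4) = 0.3486
n(2.5) = 0.7·e^(−0.498×2.5) = 0.2016
Δn = 0.3486 − 0.2016 = 0.1470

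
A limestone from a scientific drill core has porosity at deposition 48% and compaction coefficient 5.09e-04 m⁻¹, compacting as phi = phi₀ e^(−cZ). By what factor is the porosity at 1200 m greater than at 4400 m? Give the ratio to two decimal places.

Working in km (1 km = 1000 m; c in km⁻¹ = c in m⁻¹ × 1000):
phi(Z₁)/phi(Z₂) = e^(−c·Z₁)/e^(−c·Z₂) = e^{c(Z₂−Z₁)}
= exp(0.509 × 3.2) = exp(1.629) = 5.0978

5.10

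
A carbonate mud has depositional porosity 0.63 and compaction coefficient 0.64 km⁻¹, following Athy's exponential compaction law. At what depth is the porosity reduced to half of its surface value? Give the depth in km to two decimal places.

phi/phi₀ = 1/2 ⇒ exp(−k·d) = 1/2 ⇒ d = ln(2) / k
d = 0.6931 / 0.64 = 1.083 km

1.08 km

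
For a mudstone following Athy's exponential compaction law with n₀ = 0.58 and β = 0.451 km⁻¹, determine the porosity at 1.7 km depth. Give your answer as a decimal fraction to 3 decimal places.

n = n₀·exp(−β·d) = 0.58 × exp(−0.451 × 1.7) = 0.58 × exp(−0.7667)
  = 0.58 × 0.4645 = 0.2694

0.269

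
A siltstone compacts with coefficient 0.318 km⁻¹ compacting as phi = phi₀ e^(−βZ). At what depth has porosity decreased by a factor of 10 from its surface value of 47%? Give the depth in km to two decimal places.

7.24 km

phi/phi₀ = 1/10 ⇒ exp(−β·Z) = 1/10 ⇒ Z = ln(10) / β
Z = 2.3026 / 0.318 = 7.241 km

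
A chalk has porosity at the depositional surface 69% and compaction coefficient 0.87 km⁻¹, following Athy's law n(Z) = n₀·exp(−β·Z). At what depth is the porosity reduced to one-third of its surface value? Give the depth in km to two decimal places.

n/n₀ = 1/3 ⇒ exp(−β·Z) = 1/3 ⇒ Z = ln(3) / β
Z = 1.0986 / 0.87 = 1.263 km

1.26 km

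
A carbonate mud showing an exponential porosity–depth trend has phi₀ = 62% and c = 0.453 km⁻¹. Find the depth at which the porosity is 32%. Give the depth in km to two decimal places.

Invert Athy's law: d = ln(phi₀/phi) / c
d = ln(0.62/0.32) / 0.453 = ln(1.938) / 0.453 = 0.6614 / 0.453 = 1.460 km

1.46 km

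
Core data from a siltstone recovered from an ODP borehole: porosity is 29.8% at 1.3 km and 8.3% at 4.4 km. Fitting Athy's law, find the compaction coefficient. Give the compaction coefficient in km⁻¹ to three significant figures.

0.412 km⁻¹

Athy: φ(d) = φ₀ e^(−cd) ⇒ φ₁/φ₂ = e^{c(d₂−d₁)} ⇒ c = ln(φ₁/φ₂)/(d₂−d₁)
c = ln(0.298/0.083) / (4.4 − 1.3) = ln(3.59) / 3.1 = 1.2783 / 3.1 = 0.4123 km⁻¹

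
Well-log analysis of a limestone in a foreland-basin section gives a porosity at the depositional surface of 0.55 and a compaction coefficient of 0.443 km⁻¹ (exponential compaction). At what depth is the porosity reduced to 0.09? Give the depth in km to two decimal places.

Invert Athy's law: d = ln(φ₀/φ) / β
d = ln(0.55/0.09) / 0.443 = ln(6.111) / 0.443 = 1.8101 / 0.443 = 4.086 km

4.09 km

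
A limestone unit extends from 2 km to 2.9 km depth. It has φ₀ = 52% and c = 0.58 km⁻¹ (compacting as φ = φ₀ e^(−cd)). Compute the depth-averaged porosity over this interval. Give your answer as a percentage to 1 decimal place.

⟨φ⟩ = (1/(d₂−d₁)) ∫ φ₀ e^(−cd) dd = φ₀·(e^(−c·d₁) − e^(−c·d₂)) / (c·(d₂−d₁))
e^(−0.58×2) = 0.3135; e^(−0.58×2.9) = 0.1860
⟨φ⟩ = 0.52 × (0.3135 − 0.1860) / (0.58 × 0.9) = 0.52 × 0.2442 = 0.1270

12.7%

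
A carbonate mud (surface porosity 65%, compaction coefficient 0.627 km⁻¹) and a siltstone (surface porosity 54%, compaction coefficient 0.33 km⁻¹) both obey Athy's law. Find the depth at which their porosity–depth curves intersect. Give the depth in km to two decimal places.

0.62 km

Set n₀ₐ e^(−kₐZ) = n₀ᵦ e^(−kᵦZ) ⇒ ln(n₀ₐ/n₀ᵦ) = (kₐ − kᵦ)·Z
Z = ln(0.65/0.54) / (0.627 − 0.33) = 0.1854 / 0.297 = 0.624 km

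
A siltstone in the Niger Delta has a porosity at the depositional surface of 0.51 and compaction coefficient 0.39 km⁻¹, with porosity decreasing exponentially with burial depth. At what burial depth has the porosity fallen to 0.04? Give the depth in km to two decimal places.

Invert Athy's law: d = ln(phi₀/phi) / k
d = ln(0.51/0.04) / 0.39 = ln(12.75) / 0.39 = 2.5455 / 0.39 = 6.527 km

6.53 km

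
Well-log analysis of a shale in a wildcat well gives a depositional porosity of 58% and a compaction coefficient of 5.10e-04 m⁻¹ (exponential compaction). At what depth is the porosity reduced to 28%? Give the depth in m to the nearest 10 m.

1430 m

Working in km (1 km = 1000 m; k in km⁻¹ = k in m⁻¹ × 1000):
Invert Athy's law: Z = ln(phi₀/phi) / k
Z = ln(0.58/0.28) / 0.51 = ln(2.071) / 0.51 = 0.7282 / 0.51 = 1.428 km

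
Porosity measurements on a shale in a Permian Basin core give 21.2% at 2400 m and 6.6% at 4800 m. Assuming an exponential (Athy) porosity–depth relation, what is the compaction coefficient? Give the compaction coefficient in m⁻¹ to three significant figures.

Working in km (1 km = 1000 m; β in km⁻¹ = β in m⁻¹ × 1000):
Athy: phi(d) = phi₀ e^(−βd) ⇒ phi₁/phi₂ = e^{β(d₂−d₁)} ⇒ β = ln(phi₁/phi₂)/(d₂−d₁)
β = ln(0.212/0.066) / (4.8 − 2.4) = ln(3.212) / 2.4 = 1.1669 / 2.4 = 0.4862 km⁻¹

0.000486 m⁻¹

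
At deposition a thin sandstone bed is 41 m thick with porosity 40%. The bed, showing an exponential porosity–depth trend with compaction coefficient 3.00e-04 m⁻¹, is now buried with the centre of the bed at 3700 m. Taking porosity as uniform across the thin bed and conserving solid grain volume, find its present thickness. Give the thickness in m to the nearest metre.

28 m

Working in km (1 km = 1000 m; c in km⁻¹ = c in m⁻¹ × 1000):
Porosity at 3.7 km: n = 0.4·exp(−0.3×3.7) = 0.1318
Solid-volume conservation: h(1−n) = h₀(1−n₀) ⇒ h = h₀·(1−n₀)/(1−n)
h = 0.041 × (1 − 0.4)/(1 − 0.1318) = 0.041 × 0.6911 = 0.0283 km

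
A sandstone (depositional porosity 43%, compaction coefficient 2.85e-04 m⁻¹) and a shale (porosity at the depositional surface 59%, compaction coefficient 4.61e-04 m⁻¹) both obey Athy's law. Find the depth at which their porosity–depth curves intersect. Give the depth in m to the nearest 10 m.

Working in km (1 km = 1000 m; c in km⁻¹ = c in m⁻¹ × 1000):
Set n₀ₐ e^(−cₐz) = n₀ᵦ e^(−cᵦz) ⇒ ln(n₀ₐ/n₀ᵦ) = (cₐ − cᵦ)·z
z = ln(0.43/0.59) / (0.285 − 0.461) = -0.3163 / -0.176 = 1.797 km

1800 m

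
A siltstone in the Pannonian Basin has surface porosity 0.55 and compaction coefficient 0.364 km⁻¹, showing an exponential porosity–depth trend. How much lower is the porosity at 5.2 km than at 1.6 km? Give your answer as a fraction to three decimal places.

0.224

phi(1.6) = 0.55·e^(−0.364×1.6) = 0.3072
phi(5.2) = 0.55·e^(−0.364×5.2) = 0.0829
Δphi = 0.3072 − 0.0829 = 0.2243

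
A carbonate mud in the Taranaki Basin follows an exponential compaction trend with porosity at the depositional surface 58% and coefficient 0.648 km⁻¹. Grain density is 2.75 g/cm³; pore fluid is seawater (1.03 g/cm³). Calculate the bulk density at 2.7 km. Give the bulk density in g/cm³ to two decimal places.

2.58 g/cm³

Porosity at depth: φ = 0.58·exp(−0.648×2.7) = 0.58×0.1738 = 0.1008
Bulk density: ρ_b = (1−φ)ρ_g + φ·ρ_f = 0.8992×2.75 + 0.1008×1.03
       = 2.473 + 0.104 = 2.577 g/cm³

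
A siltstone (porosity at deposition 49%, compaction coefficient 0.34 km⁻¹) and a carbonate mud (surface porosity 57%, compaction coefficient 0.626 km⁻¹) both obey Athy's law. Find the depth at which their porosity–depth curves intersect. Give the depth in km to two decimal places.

0.53 km

Set φ₀ₐ e^(−kₐz) = φ₀ᵦ e^(−kᵦz) ⇒ ln(φ₀ₐ/φ₀ᵦ) = (kₐ − kᵦ)·z
z = ln(0.49/0.57) / (0.34 − 0.626) = -0.1512 / -0.286 = 0.529 km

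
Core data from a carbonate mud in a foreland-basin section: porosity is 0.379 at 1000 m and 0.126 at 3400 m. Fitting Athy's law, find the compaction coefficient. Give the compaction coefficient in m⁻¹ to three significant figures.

Working in km (1 km = 1000 m; k in km⁻¹ = k in m⁻¹ × 1000):
Athy: phi(z) = phi₀ e^(−kz) ⇒ phi₁/phi₂ = e^{k(z₂−z₁)} ⇒ k = ln(phi₁/phi₂)/(z₂−z₁)
k = ln(0.379/0.126) / (3.4 − 1) = ln(3.008) / 2.4 = 1.1013 / 2.4 = 0.4589 km⁻¹

0.000459 m⁻¹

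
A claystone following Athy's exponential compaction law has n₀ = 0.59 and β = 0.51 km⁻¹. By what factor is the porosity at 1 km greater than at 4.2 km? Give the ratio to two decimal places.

5.11

n(z₁)/n(z₂) = e^(−β·z₁)/e^(−β·z₂) = e^{β(z₂−z₁)}
= exp(0.51 × 3.2) = exp(1.632) = 5.1141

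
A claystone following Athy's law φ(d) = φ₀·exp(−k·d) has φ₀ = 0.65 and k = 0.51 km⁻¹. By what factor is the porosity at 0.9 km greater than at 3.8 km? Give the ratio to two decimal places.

φ(d₁)/φ(d₂) = e^(−k·d₁)/e^(−k·d₂) = e^{k(d₂−d₁)}
= exp(0.51 × 2.9) = exp(1.479) = 4.3886

4.39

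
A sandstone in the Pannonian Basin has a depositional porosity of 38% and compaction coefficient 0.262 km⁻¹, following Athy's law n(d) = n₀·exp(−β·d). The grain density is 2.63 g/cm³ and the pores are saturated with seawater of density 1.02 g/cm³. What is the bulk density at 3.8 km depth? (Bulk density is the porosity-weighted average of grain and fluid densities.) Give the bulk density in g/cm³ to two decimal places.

Porosity at depth: n = 0.38·exp(−0.262×3.8) = 0.38×0.3695 = 0.1404
Bulk density: ρ_b = (1−n)ρ_g + n·ρ_f = 0.8596×2.63 + 0.1404×1.02
       = 2.261 + 0.143 = 2.404 g/cm³

2.40 g/cm³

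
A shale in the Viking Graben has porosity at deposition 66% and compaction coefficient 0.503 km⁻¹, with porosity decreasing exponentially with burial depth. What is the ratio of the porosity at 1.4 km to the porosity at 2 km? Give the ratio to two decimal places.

1.35

φ(Z₁)/φ(Z₂) = e^(−c·Z₁)/e^(−c·Z₂) = e^{c(Z₂−Z₁)}
= exp(0.503 × 0.6) = exp(0.3018) = 1.3523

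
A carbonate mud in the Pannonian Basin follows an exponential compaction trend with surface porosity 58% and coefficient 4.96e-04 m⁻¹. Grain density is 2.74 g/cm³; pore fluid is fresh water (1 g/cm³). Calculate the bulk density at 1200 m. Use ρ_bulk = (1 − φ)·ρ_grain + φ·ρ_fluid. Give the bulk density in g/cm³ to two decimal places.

2.18 g/cm³

Working in km (1 km = 1000 m; c in km⁻¹ = c in m⁻¹ × 1000):
Porosity at depth: φ = 0.58·exp(−0.496×1.2) = 0.58×0.5515 = 0.3198
Bulk density: ρ_b = (1−φ)ρ_g + φ·ρ_f = 0.6802×2.74 + 0.3198×1
       = 1.864 + 0.320 = 2.183 g/cm³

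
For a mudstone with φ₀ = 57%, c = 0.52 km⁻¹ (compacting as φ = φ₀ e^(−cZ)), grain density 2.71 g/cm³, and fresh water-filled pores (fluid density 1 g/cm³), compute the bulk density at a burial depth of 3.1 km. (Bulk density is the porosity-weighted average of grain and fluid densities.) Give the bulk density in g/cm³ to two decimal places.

2.52 g/cm³

Porosity at depth: φ = 0.57·exp(−0.52×3.1) = 0.57×0.1995 = 0.1137
Bulk density: ρ_b = (1−φ)ρ_g + φ·ρ_f = 0.8863×2.71 + 0.1137×1
       = 2.402 + 0.114 = 2.516 g/cm³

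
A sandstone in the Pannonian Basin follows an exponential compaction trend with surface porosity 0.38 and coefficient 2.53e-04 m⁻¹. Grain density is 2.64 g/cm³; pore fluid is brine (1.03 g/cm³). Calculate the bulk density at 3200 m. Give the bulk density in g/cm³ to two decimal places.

Working in km (1 km = 1000 m; β in km⁻¹ = β in m⁻¹ × 1000):
Porosity at depth: φ = 0.38·exp(−0.253×3.2) = 0.38×0.4450 = 0.1691
Bulk density: ρ_b = (1−φ)ρ_g + φ·ρ_f = 0.8309×2.64 + 0.1691×1.03
       = 2.194 + 0.174 = 2.368 g/cm³

2.37 g/cm³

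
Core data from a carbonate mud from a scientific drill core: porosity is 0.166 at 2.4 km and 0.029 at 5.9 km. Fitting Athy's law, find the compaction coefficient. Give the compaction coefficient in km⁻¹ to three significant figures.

0.498 km⁻¹

Athy: n(Z) = n₀ e^(−βZ) ⇒ n₁/n₂ = e^{β(Z₂−Z₁)} ⇒ β = ln(n₁/n₂)/(Z₂−Z₁)
β = ln(0.166/0.029) / (5.9 − 2.4) = ln(5.724) / 3.5 = 1.7447 / 3.5 = 0.4985 km⁻¹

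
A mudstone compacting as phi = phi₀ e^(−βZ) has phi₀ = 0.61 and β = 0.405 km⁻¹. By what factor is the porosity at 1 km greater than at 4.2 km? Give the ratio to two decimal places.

phi(Z₁)/phi(Z₂) = e^(−β·Z₁)/e^(−β·Z₂) = e^{β(Z₂−Z₁)}
= exp(0.405 × 3.2) = exp(1.296) = 3.6546

3.65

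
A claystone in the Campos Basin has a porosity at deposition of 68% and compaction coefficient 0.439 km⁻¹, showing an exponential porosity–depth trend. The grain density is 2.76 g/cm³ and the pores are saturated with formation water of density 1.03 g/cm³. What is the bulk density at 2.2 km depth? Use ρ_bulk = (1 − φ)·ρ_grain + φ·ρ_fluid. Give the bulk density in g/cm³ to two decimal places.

2.31 g/cm³

Porosity at depth: φ = 0.68·exp(−0.439×2.2) = 0.68×0.3807 = 0.2589
Bulk density: ρ_b = (1−φ)ρ_g + φ·ρ_f = 0.7411×2.76 + 0.2589×1.03
       = 2.046 + 0.267 = 2.312 g/cm³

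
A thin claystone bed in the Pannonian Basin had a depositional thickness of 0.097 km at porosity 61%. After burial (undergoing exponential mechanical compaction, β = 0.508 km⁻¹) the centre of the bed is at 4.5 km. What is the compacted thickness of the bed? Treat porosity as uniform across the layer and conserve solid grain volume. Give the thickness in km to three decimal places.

0.040 km

Porosity at 4.5 km: φ = 0.61·exp(−0.508×4.5) = 0.0620
Solid-volume conservation: h(1−φ) = h₀(1−φ₀) ⇒ h = h₀·(1−φ₀)/(1−φ)
h = 0.097 × (1 − 0.61)/(1 − 0.0620) = 0.097 × 0.4158 = 0.0403 km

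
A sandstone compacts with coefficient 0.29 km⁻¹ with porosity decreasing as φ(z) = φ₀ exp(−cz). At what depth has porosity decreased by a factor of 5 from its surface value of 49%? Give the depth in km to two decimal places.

5.55 km

φ/φ₀ = 1/5 ⇒ exp(−c·z) = 1/5 ⇒ z = ln(5) / c
z = 1.6094 / 0.29 = 5.550 km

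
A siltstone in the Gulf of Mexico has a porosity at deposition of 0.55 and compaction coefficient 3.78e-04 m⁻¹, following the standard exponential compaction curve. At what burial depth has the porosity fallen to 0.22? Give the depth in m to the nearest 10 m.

2420 m

Working in km (1 km = 1000 m; c in km⁻¹ = c in m⁻¹ × 1000):
Invert Athy's law: z = ln(n₀/n) / c
z = ln(0.55/0.22) / 0.378 = ln(2.5) / 0.378 = 0.9163 / 0.378 = 2.424 km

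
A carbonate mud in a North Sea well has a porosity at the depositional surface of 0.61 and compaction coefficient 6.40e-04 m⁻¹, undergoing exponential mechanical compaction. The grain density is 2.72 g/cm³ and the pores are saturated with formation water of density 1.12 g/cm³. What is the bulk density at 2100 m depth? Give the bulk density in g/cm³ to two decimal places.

2.47 g/cm³

Working in km (1 km = 1000 m; c in km⁻¹ = c in m⁻¹ × 1000):
Porosity at depth: φ = 0.61·exp(−0.64×2.1) = 0.61×0.2608 = 0.1591
Bulk density: ρ_b = (1−φ)ρ_g + φ·ρ_f = 0.8409×2.72 + 0.1591×1.12
       = 2.287 + 0.178 = 2.465 g/cm³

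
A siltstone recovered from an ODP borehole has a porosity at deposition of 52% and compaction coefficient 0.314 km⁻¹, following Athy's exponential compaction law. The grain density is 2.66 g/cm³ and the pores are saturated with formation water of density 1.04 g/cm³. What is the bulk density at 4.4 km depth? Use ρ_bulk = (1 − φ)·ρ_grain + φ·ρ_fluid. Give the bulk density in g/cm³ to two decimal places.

Porosity at depth: n = 0.52·exp(−0.314×4.4) = 0.52×0.2512 = 0.1306
Bulk density: ρ_b = (1−n)ρ_g + n·ρ_f = 0.8694×2.66 + 0.1306×1.04
       = 2.313 + 0.136 = 2.448 g/cm³

2.45 g/cm³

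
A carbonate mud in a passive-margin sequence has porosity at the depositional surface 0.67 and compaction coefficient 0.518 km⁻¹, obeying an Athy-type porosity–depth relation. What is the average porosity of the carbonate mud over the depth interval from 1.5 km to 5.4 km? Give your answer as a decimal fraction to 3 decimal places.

⟨phi⟩ = (1/(d₂−d₁)) ∫ phi₀ e^(−cd) dd = phi₀·(e^(−c·d₁) − e^(−c·d₂)) / (c·(d₂−d₁))
e^(−0.518×1.5) = 0.4598; e^(−0.518×5.4) = 0.0610
⟨phi⟩ = 0.67 × (0.4598 − 0.0610) / (0.518 × 3.9) = 0.67 × 0.1974 = 0.1323

0.132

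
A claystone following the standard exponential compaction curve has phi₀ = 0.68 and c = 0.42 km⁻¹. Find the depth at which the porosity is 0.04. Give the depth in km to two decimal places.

6.75 km

Invert Athy's law: z = ln(phi₀/phi) / c
z = ln(0.68/0.04) / 0.42 = ln(17) / 0.42 = 2.8332 / 0.42 = 6.746 km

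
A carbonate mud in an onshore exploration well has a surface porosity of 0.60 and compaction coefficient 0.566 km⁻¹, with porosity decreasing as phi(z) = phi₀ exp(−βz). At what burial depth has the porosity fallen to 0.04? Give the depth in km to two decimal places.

4.78 km

Invert Athy's law: z = ln(phi₀/phi) / β
z = ln(0.6/0.04) / 0.566 = ln(15) / 0.566 = 2.7081 / 0.566 = 4.785 km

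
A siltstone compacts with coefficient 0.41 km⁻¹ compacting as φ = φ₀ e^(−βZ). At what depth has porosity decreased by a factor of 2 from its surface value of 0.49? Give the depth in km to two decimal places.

1.69 km

φ/φ₀ = 1/2 ⇒ exp(−β·Z) = 1/2 ⇒ Z = ln(2) / β
Z = 0.6931 / 0.41 = 1.691 km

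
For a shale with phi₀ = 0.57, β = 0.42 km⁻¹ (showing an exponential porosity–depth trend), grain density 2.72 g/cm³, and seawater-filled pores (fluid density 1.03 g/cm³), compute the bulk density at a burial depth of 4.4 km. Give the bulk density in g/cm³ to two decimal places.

Porosity at depth: phi = 0.57·exp(−0.42×4.4) = 0.57×0.1576 = 0.0898
Bulk density: ρ_b = (1−phi)ρ_g + phi·ρ_f = 0.9102×2.72 + 0.0898×1.03
       = 2.476 + 0.092 = 2.568 g/cm³

2.57 g/cm³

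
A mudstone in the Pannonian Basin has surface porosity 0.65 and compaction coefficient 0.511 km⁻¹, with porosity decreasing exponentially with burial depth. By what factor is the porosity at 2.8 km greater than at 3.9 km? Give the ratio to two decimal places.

φ(d₁)/φ(d₂) = e^(−k·d₁)/e^(−k·d₂) = e^{k(d₂−d₁)}
= exp(0.511 × 1.1) = exp(0.5621) = 1.7544

1.75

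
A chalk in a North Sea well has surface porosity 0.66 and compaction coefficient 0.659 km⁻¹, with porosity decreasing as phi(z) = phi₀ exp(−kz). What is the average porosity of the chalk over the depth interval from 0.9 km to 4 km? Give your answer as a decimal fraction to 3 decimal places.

0.155

⟨phi⟩ = (1/(z₂−z₁)) ∫ phi₀ e^(−kz) dz = phi₀·(e^(−k·z₁) − e^(−k·z₂)) / (k·(z₂−z₁))
e^(−0.659×0.9) = 0.5526; e^(−0.659×4) = 0.0716
⟨phi⟩ = 0.66 × (0.5526 − 0.0716) / (0.659 × 3.1) = 0.66 × 0.2354 = 0.1554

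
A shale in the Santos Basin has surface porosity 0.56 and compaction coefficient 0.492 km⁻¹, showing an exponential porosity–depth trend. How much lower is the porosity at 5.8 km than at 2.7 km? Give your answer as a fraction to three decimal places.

phi(2.7) = 0.56·e^(−0.492×2.7) = 0.1483
phi(5.8) = 0.56·e^(−0.492×5.8) = 0.0323
Δphi = 0.1483 − 0.0323 = 0.1161

0.116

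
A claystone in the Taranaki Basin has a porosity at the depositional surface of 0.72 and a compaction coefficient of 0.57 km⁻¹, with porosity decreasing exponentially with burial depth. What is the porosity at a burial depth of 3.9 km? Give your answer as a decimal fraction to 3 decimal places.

0.078

φ = φ₀·exp(−c·z) = 0.72 × exp(−0.57 × 3.9) = 0.72 × exp(−2.223)
  = 0.72 × 0.1083 = 0.0780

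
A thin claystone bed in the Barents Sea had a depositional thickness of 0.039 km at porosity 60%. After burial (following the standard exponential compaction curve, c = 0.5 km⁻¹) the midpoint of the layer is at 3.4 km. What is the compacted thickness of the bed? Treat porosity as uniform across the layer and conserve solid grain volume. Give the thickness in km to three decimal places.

0.018 km

Porosity at 3.4 km: n = 0.6·exp(−0.5×3.4) = 0.1096
Solid-volume conservation: h(1−n) = h₀(1−n₀) ⇒ h = h₀·(1−n₀)/(1−n)
h = 0.039 × (1 − 0.6)/(1 − 0.1096) = 0.039 × 0.4492 = 0.0175 km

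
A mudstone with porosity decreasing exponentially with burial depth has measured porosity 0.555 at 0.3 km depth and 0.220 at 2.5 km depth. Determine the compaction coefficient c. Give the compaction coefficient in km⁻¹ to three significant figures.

0.421 km⁻¹

Athy: φ(z) = φ₀ e^(−cz) ⇒ φ₁/φ₂ = e^{c(z₂−z₁)} ⇒ c = ln(φ₁/φ₂)/(z₂−z₁)
c = ln(0.555/0.22) / (2.5 − 0.3) = ln(2.523) / 2.2 = 0.9253 / 2.2 = 0.4206 km⁻¹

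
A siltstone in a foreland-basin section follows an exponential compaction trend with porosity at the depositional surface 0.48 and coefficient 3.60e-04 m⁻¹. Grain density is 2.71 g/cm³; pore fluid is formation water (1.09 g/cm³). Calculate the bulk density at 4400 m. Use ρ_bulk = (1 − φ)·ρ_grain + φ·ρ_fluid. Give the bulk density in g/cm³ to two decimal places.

2.55 g/cm³

Working in km (1 km = 1000 m; β in km⁻¹ = β in m⁻¹ × 1000):
Porosity at depth: phi = 0.48·exp(−0.36×4.4) = 0.48×0.2052 = 0.0985
Bulk density: ρ_b = (1−phi)ρ_g + phi·ρ_f = 0.9015×2.71 + 0.0985×1.09
       = 2.443 + 0.107 = 2.550 g/cm³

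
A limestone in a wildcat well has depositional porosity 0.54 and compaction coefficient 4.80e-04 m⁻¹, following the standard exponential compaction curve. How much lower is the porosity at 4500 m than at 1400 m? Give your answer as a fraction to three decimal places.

Working in km (1 km = 1000 m; c in km⁻¹ = c in m⁻¹ × 1000):
n(1.4) = 0.54·e^(−0.48×1.4) = 0.2758
n(4.5) = 0.54·e^(−0.48×4.5) = 0.0623
Δn = 0.2758 − 0.0623 = 0.2135

0.213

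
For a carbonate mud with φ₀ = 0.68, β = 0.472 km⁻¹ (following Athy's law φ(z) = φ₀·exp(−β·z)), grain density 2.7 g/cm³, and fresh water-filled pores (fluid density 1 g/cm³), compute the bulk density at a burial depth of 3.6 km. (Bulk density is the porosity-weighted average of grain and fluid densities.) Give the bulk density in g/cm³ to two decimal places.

2.49 g/cm³

Porosity at depth: φ = 0.68·exp(−0.472×3.6) = 0.68×0.1828 = 0.1243
Bulk density: ρ_b = (1−φ)ρ_g + φ·ρ_f = 0.8757×2.7 + 0.1243×1
       = 2.364 + 0.124 = 2.489 g/cm³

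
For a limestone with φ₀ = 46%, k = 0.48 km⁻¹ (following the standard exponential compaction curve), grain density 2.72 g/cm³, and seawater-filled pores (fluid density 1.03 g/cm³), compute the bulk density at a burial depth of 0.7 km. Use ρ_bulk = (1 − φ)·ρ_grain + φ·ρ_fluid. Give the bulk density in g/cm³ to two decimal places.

2.16 g/cm³

Porosity at depth: φ = 0.46·exp(−0.48×0.7) = 0.46×0.7146 = 0.3287
Bulk density: ρ_b = (1−φ)ρ_g + φ·ρ_f = 0.6713×2.72 + 0.3287×1.03
       = 1.826 + 0.339 = 2.164 g/cm³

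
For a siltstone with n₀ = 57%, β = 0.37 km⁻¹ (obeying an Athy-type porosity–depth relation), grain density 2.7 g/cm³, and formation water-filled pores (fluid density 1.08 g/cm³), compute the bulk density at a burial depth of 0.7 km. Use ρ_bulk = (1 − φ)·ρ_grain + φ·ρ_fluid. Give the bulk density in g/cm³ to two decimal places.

Porosity at depth: n = 0.57·exp(−0.37×0.7) = 0.57×0.7718 = 0.4399
Bulk density: ρ_b = (1−n)ρ_g + n·ρ_f = 0.5601×2.7 + 0.4399×1.08
       = 1.512 + 0.475 = 1.987 g/cm³

1.99 g/cm³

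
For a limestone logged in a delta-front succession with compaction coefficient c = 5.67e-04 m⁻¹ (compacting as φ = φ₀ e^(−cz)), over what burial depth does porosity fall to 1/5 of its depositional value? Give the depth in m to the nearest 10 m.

Working in km (1 km = 1000 m; c in km⁻¹ = c in m⁻¹ × 1000):
φ/φ₀ = 1/5 ⇒ exp(−c·z) = 1/5 ⇒ z = ln(5) / c
z = 1.6094 / 0.567 = 2.839 km

2840 m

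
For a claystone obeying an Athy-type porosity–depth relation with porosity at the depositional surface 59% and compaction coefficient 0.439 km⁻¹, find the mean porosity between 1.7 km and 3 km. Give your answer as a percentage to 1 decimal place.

21.3%

⟨φ⟩ = (1/(z₂−z₁)) ∫ φ₀ e^(−βz) dz = φ₀·(e^(−β·z₁) − e^(−β·z₂)) / (β·(z₂−z₁))
e^(−0.439×1.7) = 0.4741; e^(−0.439×3) = 0.2679
⟨φ⟩ = 0.59 × (0.4741 − 0.2679) / (0.439 × 1.3) = 0.59 × 0.3613 = 0.2132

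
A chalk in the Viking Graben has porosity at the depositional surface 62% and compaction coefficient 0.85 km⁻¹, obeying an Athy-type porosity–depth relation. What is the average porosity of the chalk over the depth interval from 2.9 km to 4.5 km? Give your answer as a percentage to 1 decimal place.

2.9%

⟨n⟩ = (1/(z₂−z₁)) ∫ n₀ e^(−kz) dz = n₀·(e^(−k·z₁) − e^(−k·z₂)) / (k·(z₂−z₁))
e^(−0.85×2.9) = 0.0850; e^(−0.85×4.5) = 0.0218
⟨n⟩ = 0.62 × (0.0850 − 0.0218) / (0.85 × 1.6) = 0.62 × 0.0465 = 0.0288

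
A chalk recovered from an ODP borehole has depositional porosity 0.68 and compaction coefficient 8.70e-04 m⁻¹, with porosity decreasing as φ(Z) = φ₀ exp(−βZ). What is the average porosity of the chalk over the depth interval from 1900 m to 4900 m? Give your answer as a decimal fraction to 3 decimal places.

0.046

Working in km (1 km = 1000 m; β in km⁻¹ = β in m⁻¹ × 1000):
⟨φ⟩ = (1/(Z₂−Z₁)) ∫ φ₀ e^(−βZ) dZ = φ₀·(e^(−β·Z₁) − e^(−β·Z₂)) / (β·(Z₂−Z₁))
e^(−0.87×1.9) = 0.1915; e^(−0.87×4.9) = 0.0141
⟨φ⟩ = 0.68 × (0.1915 − 0.0141) / (0.87 × 3) = 0.68 × 0.0680 = 0.0462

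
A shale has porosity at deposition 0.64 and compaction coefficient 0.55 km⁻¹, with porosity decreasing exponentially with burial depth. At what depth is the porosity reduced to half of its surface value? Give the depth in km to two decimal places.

n/n₀ = 1/2 ⇒ exp(−k·d) = 1/2 ⇒ d = ln(2) / k
d = 0.6931 / 0.55 = 1.260 km

1.26 km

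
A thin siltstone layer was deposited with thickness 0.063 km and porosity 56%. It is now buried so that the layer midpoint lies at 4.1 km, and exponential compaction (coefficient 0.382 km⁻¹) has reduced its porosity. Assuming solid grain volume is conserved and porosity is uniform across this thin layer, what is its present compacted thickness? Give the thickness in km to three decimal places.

0.031 km

Porosity at 4.1 km: n = 0.56·exp(−0.382×4.1) = 0.1169
Solid-volume conservation: h(1−n) = h₀(1−n₀) ⇒ h = h₀·(1−n₀)/(1−n)
h = 0.063 × (1 − 0.56)/(1 − 0.1169) = 0.063 × 0.4983 = 0.0314 km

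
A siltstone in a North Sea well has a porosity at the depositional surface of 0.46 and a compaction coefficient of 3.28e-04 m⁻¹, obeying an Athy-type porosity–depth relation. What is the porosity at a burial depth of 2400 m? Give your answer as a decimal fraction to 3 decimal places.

Working in km (1 km = 1000 m; k in km⁻¹ = k in m⁻¹ × 1000):
n = n₀·exp(−k·z) = 0.46 × exp(−0.328 × 2.4) = 0.46 × exp(−0.7872)
  = 0.46 × 0.4551 = 0.2094

0.209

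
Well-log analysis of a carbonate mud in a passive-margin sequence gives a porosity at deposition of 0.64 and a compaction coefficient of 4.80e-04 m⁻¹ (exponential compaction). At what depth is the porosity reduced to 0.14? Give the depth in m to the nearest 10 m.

3170 m

Working in km (1 km = 1000 m; c in km⁻¹ = c in m⁻¹ × 1000):
Invert Athy's law: z = ln(phi₀/phi) / c
z = ln(0.64/0.14) / 0.48 = ln(4.571) / 0.48 = 1.5198 / 0.48 = 3.166 km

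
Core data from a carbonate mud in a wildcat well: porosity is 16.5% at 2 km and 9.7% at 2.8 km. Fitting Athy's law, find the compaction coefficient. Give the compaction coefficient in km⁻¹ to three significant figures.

0.664 km⁻¹

Athy: φ(d) = φ₀ e^(−cd) ⇒ φ₁/φ₂ = e^{c(d₂−d₁)} ⇒ c = ln(φ₁/φ₂)/(d₂−d₁)
c = ln(0.165/0.097) / (2.8 − 2) = ln(1.701) / 0.8 = 0.5312 / 0.8 = 0.664 km⁻¹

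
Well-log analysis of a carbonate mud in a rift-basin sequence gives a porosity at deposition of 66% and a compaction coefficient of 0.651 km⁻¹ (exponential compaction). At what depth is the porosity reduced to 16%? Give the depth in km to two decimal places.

Invert Athy's law: d = ln(phi₀/phi) / k
d = ln(0.66/0.16) / 0.651 = ln(4.125) / 0.651 = 1.4171 / 0.651 = 2.177 km

2.18 km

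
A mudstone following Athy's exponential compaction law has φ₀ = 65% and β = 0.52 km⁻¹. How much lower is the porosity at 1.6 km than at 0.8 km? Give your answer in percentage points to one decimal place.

14.6 percentage points

φ(0.8) = 0.65·e^(−0.52×0.8) = 0.4288
φ(1.6) = 0.65·e^(−0.52×1.6) = 0.2829
Δφ = 0.4288 − 0.2829 = 0.1459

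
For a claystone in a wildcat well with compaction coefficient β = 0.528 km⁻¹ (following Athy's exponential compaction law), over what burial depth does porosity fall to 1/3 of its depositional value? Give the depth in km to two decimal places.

2.08 km

phi/phi₀ = 1/3 ⇒ exp(−β·z) = 1/3 ⇒ z = ln(3) / β
z = 1.0986 / 0.528 = 2.081 km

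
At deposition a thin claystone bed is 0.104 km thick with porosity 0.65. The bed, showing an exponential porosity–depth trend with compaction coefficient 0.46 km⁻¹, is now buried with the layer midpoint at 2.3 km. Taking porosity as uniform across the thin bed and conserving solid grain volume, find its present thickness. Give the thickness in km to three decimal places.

0.047 km

Porosity at 2.3 km: n = 0.65·exp(−0.46×2.3) = 0.2256
Solid-volume conservation: h(1−n) = h₀(1−n₀) ⇒ h = h₀·(1−n₀)/(1−n)
h = 0.104 × (1 − 0.65)/(1 − 0.2256) = 0.104 × 0.4520 = 0.0470 km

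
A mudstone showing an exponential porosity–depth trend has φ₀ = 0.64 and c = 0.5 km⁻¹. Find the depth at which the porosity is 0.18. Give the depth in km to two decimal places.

Invert Athy's law: d = ln(φ₀/φ) / c
d = ln(0.64/0.18) / 0.5 = ln(3.556) / 0.5 = 1.2685 / 0.5 = 2.537 km

2.54 km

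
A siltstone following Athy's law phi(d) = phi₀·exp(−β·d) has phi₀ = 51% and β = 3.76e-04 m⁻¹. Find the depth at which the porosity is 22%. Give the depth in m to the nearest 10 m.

2240 m

Working in km (1 km = 1000 m; β in km⁻¹ = β in m⁻¹ × 1000):
Invert Athy's law: d = ln(phi₀/phi) / β
d = ln(0.51/0.22) / 0.376 = ln(2.318) / 0.376 = 0.8408 / 0.376 = 2.236 km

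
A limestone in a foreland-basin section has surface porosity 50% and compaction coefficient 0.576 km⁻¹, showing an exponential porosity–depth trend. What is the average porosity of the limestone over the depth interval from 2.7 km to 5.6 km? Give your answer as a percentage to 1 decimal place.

⟨φ⟩ = (1/(d₂−d₁)) ∫ φ₀ e^(−βd) dd = φ₀·(e^(−β·d₁) − e^(−β·d₂)) / (β·(d₂−d₁))
e^(−0.576×2.7) = 0.2111; e^(−0.576×5.6) = 0.0397
⟨φ⟩ = 0.5 × (0.2111 − 0.0397) / (0.576 × 2.9) = 0.5 × 0.1026 = 0.0513

5.1%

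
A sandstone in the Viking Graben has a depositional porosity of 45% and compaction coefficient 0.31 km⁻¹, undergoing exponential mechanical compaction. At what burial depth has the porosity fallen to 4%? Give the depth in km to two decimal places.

Invert Athy's law: Z = ln(φ₀/φ) / k
Z = ln(0.45/0.04) / 0.31 = ln(11.25) / 0.31 = 2.4204 / 0.31 = 7.808 km

7.81 km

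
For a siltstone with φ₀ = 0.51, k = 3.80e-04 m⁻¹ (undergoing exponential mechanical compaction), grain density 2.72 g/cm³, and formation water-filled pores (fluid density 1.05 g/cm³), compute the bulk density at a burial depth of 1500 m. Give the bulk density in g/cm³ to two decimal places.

2.24 g/cm³

Working in km (1 km = 1000 m; k in km⁻¹ = k in m⁻¹ × 1000):
Porosity at depth: φ = 0.51·exp(−0.38×1.5) = 0.51×0.5655 = 0.2884
Bulk density: ρ_b = (1−φ)ρ_g + φ·ρ_f = 0.7116×2.72 + 0.2884×1.05
       = 1.936 + 0.303 = 2.238 g/cm³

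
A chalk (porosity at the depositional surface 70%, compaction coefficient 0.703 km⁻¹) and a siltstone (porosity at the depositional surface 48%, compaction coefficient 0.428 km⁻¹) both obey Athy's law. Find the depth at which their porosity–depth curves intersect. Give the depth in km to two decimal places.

1.37 km

Set n₀ₐ e^(−kₐz) = n₀ᵦ e^(−kᵦz) ⇒ ln(n₀ₐ/n₀ᵦ) = (kₐ − kᵦ)·z
z = ln(0.7/0.48) / (0.703 − 0.428) = 0.3773 / 0.275 = 1.372 km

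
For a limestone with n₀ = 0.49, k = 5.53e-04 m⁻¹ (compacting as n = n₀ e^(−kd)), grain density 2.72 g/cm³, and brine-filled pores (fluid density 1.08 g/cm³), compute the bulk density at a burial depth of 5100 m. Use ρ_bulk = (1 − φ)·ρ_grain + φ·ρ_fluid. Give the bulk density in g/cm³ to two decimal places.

Working in km (1 km = 1000 m; k in km⁻¹ = k in m⁻¹ × 1000):
Porosity at depth: n = 0.49·exp(−0.553×5.1) = 0.49×0.0596 = 0.0292
Bulk density: ρ_b = (1−n)ρ_g + n·ρ_f = 0.9708×2.72 + 0.0292×1.08
       = 2.641 + 0.032 = 2.672 g/cm³

2.67 g/cm³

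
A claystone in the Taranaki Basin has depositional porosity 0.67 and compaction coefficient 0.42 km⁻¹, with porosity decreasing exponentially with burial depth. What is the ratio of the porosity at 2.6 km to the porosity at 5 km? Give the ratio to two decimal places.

2.74

phi(d₁)/phi(d₂) = e^(−c·d₁)/e^(−c·d₂) = e^{c(d₂−d₁)}
= exp(0.42 × 2.4) = exp(1.008) = 2.7401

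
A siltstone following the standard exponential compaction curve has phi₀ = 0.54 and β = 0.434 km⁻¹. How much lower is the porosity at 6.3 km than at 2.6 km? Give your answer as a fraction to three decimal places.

phi(2.6) = 0.54·e^(−0.434×2.6) = 0.1747
phi(6.3) = 0.54·e^(−0.434×6.3) = 0.0351
Δphi = 0.1747 − 0.0351 = 0.1396

0.140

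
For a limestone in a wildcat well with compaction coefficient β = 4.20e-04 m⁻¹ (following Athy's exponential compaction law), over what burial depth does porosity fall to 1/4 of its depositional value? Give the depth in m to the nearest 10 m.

Working in km (1 km = 1000 m; β in km⁻¹ = β in m⁻¹ × 1000):
φ/φ₀ = 1/4 ⇒ exp(−β·d) = 1/4 ⇒ d = ln(4) / β
d = 1.3863 / 0.42 = 3.301 km

3300 m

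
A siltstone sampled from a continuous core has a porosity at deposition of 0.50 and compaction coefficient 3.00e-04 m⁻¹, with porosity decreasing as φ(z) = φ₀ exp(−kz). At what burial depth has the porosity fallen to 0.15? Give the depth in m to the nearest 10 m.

Working in km (1 km = 1000 m; k in km⁻¹ = k in m⁻¹ × 1000):
Invert Athy's law: z = ln(φ₀/φ) / k
z = ln(0.5/0.15) / 0.3 = ln(3.333) / 0.3 = 1.2040 / 0.3 = 4.013 km

4010 m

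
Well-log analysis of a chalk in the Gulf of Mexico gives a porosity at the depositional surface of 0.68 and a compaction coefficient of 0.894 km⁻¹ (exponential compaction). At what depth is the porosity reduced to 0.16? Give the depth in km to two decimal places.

Invert Athy's law: d = ln(n₀/n) / k
d = ln(0.68/0.16) / 0.894 = ln(4.25) / 0.894 = 1.4469 / 0.894 = 1.618 km

1.62 km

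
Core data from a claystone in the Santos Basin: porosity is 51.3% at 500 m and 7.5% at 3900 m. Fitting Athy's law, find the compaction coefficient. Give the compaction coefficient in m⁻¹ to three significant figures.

0.000566 m⁻¹

Working in km (1 km = 1000 m; β in km⁻¹ = β in m⁻¹ × 1000):
Athy: φ(z) = φ₀ e^(−βz) ⇒ φ₁/φ₂ = e^{β(z₂−z₁)} ⇒ β = ln(φ₁/φ₂)/(z₂−z₁)
β = ln(0.513/0.075) / (3.9 − 0.5) = ln(6.84) / 3.4 = 1.9228 / 3.4 = 0.5655 km⁻¹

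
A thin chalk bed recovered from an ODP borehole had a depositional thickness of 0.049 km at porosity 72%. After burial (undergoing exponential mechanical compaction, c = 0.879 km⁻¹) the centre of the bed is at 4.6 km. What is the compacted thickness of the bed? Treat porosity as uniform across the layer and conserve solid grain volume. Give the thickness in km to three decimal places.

0.014 km

Porosity at 4.6 km: φ = 0.72·exp(−0.879×4.6) = 0.0126
Solid-volume conservation: h(1−φ) = h₀(1−φ₀) ⇒ h = h₀·(1−φ₀)/(1−φ)
h = 0.049 × (1 − 0.72)/(1 − 0.0126) = 0.049 × 0.2836 = 0.0139 km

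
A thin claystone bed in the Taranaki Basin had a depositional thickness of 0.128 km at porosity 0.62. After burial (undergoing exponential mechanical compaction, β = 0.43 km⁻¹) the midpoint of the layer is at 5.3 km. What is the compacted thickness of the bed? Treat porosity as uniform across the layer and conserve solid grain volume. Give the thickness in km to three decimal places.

Porosity at 5.3 km: phi = 0.62·exp(−0.43×5.3) = 0.0635
Solid-volume conservation: h(1−phi) = h₀(1−phi₀) ⇒ h = h₀·(1−phi₀)/(1−phi)
h = 0.128 × (1 − 0.62)/(1 − 0.0635) = 0.128 × 0.4058 = 0.0519 km

0.052 km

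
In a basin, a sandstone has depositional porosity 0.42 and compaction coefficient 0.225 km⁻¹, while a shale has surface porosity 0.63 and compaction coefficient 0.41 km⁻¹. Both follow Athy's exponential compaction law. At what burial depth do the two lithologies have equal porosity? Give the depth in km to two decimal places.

2.19 km

Set φ₀ₐ e^(−cₐd) = φ₀ᵦ e^(−cᵦd) ⇒ ln(φ₀ₐ/φ₀ᵦ) = (cₐ − cᵦ)·d
d = ln(0.42/0.63) / (0.225 − 0.41) = -0.4055 / -0.185 = 2.192 km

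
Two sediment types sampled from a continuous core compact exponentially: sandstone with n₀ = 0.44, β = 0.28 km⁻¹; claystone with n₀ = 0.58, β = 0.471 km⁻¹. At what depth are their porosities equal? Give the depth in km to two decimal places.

1.45 km

Set n₀ₐ e^(−βₐZ) = n₀ᵦ e^(−βᵦZ) ⇒ ln(n₀ₐ/n₀ᵦ) = (βₐ − βᵦ)·Z
Z = ln(0.44/0.58) / (0.28 − 0.471) = -0.2763 / -0.191 = 1.446 km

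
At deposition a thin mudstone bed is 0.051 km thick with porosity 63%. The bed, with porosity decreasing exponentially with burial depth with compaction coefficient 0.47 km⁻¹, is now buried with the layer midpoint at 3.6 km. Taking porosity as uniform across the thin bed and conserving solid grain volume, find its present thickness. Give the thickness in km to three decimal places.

0.021 km

Porosity at 3.6 km: n = 0.63·exp(−0.47×3.6) = 0.1160
Solid-volume conservation: h(1−n) = h₀(1−n₀) ⇒ h = h₀·(1−n₀)/(1−n)
h = 0.051 × (1 − 0.63)/(1 − 0.1160) = 0.051 × 0.4186 = 0.0213 km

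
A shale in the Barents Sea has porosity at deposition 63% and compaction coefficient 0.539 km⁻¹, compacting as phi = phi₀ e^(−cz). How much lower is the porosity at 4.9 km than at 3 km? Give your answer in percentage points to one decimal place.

8.0 percentage points

phi(3) = 0.63·e^(−0.539×3) = 0.1251
phi(4.9) = 0.63·e^(−0.539×4.9) = 0.0449
Δphi = 0.1251 − 0.0449 = 0.0801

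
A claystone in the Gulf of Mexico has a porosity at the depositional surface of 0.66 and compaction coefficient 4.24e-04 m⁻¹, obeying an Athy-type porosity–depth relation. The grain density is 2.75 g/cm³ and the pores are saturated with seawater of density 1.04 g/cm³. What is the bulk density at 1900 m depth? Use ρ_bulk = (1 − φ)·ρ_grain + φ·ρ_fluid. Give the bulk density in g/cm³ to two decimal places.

Working in km (1 km = 1000 m; β in km⁻¹ = β in m⁻¹ × 1000):
Porosity at depth: φ = 0.66·exp(−0.424×1.9) = 0.66×0.4468 = 0.2949
Bulk density: ρ_b = (1−φ)ρ_g + φ·ρ_f = 0.7051×2.75 + 0.2949×1.04
       = 1.939 + 0.307 = 2.246 g/cm³

2.25 g/cm³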